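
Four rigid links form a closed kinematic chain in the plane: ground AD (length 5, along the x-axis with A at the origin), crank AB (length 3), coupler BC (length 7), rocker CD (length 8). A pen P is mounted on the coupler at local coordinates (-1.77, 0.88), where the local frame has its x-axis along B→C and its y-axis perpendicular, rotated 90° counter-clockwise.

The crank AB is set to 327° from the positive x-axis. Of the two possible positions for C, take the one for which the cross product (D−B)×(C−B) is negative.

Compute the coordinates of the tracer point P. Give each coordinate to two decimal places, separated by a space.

2.57 0.34

A=(0,0), D=(5.00,0)
B = A + 3.00·(cos327°, sin327°) = (2.5160, -1.6339)
|BD| = 2.9732
circle(B,7.00) ∩ circle(D,8.00): a=-1.0359, h=6.9229
  candidates: C₊=(-2.1540,3.5806) cross=20.583; C₋=(5.4550,-7.9870) cross=-20.583
  mode - wants cross < 0 → take C=(5.4550,-7.9870) (cross=-20.583)
ex = (C−B)/|BC| = (0.4199,-0.9076); ey = (0.9076,0.4199)
P = B + -1.77·ex + 0.88·ey = (2.5715,0.3420)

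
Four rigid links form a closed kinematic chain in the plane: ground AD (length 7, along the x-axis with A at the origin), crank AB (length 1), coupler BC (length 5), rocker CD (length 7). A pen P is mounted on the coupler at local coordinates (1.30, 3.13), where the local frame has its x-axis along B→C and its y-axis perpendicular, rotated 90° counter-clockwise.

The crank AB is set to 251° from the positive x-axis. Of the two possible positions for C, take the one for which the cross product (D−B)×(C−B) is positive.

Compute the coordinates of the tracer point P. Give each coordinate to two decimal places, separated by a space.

A=(0,0), D=(7.00,0)
B = A + 1.00·(cos251°, sin251°) = (-0.3256, -0.9455)
|BD| = 7.3863
circle(B,5.00) ∩ circle(D,7.00): a=2.0685, h=4.5520
  candidates: C₊=(1.1433,3.8339) cross=33.623; C₋=(2.3087,-5.1953) cross=-33.623
  mode + wants cross > 0 → take C=(1.1433,3.8339) (cross=33.623)
ex = (C−B)/|BC| = (0.2938,0.9559); ey = (-0.9559,0.2938)
P = B + 1.30·ex + 3.13·ey = (-2.9356,1.2166)

-2.94 1.22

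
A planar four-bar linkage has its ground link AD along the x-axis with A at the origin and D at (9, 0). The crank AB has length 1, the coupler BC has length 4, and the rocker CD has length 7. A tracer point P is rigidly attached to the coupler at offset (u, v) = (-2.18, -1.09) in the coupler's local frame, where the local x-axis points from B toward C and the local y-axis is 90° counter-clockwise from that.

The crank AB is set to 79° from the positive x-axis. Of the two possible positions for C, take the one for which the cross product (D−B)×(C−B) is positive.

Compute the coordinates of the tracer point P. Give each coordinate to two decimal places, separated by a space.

-0.63 -1.31

A=(0,0), D=(9.00,0)
B = A + 1.00·(cos79°, sin79°) = (0.1908, 0.9816)
|BD| = 8.8637
circle(B,4.00) ∩ circle(D,7.00): a=2.5703, h=3.0649
  candidates: C₊=(3.0848,3.7430) cross=27.166; C₋=(2.4059,-2.3490) cross=-27.166
  mode + wants cross > 0 → take C=(3.0848,3.7430) (cross=27.166)
ex = (C−B)/|BC| = (0.7235,0.6903); ey = (-0.6903,0.7235)
P = B + -2.18·ex + -1.09·ey = (-0.6339,-1.3119)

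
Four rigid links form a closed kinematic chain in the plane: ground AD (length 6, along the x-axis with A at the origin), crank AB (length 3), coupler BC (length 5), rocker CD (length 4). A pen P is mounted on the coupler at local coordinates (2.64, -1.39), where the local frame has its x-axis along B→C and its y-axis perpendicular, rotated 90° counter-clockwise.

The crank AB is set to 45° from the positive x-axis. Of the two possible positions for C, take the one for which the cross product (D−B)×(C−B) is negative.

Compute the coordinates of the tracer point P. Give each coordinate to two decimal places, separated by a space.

A=(0,0), D=(6.00,0)
B = A + 3.00·(cos45°, sin45°) = (2.1213, 2.1213)
|BD| = 4.4209
circle(B,5.00) ∩ circle(D,4.00): a=3.2283, h=3.8181
  candidates: C₊=(6.7858,3.9221) cross=16.879; C₋=(3.1216,-2.7776) cross=-16.879
  mode - wants cross < 0 → take C=(3.1216,-2.7776) (cross=-16.879)
ex = (C−B)/|BC| = (0.2001,-0.9798); ey = (0.9798,0.2001)
P = B + 2.64·ex + -1.39·ey = (1.2876,-0.7434)

1.29 -0.74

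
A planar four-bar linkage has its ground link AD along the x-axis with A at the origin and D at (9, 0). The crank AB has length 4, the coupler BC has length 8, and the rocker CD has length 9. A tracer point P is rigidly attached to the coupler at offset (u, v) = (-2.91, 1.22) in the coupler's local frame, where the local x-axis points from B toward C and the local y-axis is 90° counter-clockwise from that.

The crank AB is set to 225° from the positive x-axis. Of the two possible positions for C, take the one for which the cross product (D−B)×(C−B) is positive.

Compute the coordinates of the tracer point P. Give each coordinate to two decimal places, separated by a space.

-5.30 -4.79

A=(0,0), D=(9.00,0)
B = A + 4.00·(cos225°, sin225°) = (-2.8284, -2.8284)
|BD| = 12.1619
circle(B,8.00) ∩ circle(D,9.00): a=5.3820, h=5.9189
  candidates: C₊=(1.0295,4.1799) cross=71.985; C₋=(3.7826,-7.3334) cross=-71.985
  mode + wants cross > 0 → take C=(1.0295,4.1799) (cross=71.985)
ex = (C−B)/|BC| = (0.4822,0.8760); ey = (-0.8760,0.4822)
P = B + -2.91·ex + 1.22·ey = (-5.3005,-4.7894)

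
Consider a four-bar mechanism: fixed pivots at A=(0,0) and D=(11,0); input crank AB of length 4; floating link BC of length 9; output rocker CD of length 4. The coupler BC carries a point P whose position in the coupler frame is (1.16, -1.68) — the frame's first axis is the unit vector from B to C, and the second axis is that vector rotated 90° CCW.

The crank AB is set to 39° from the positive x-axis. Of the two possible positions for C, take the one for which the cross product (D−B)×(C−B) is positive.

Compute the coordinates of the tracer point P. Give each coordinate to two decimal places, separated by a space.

A=(0,0), D=(11.00,0)
B = A + 4.00·(cos39°, sin39°) = (3.1086, 2.5173)
|BD| = 8.2832
circle(B,9.00) ∩ circle(D,4.00): a=8.0652, h=3.9941
  candidates: C₊=(12.0061,3.8714) cross=33.084; C₋=(9.5785,-3.7389) cross=-33.084
  mode + wants cross > 0 → take C=(12.0061,3.8714) (cross=33.084)
ex = (C−B)/|BC| = (0.9886,0.1505); ey = (-0.1505,0.9886)
P = B + 1.16·ex + -1.68·ey = (4.5081,1.0309)

4.51 1.03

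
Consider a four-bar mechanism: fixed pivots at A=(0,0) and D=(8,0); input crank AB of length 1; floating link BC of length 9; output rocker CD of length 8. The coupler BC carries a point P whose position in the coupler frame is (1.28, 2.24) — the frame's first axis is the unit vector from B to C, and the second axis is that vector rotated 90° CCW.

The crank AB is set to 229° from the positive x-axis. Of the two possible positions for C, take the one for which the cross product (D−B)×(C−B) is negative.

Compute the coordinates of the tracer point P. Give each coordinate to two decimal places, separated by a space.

1.87 -0.24

A=(0,0), D=(8.00,0)
B = A + 1.00·(cos229°, sin229°) = (-0.6561, -0.7547)
|BD| = 8.6889
circle(B,9.00) ∩ circle(D,8.00): a=5.3227, h=7.2573
  candidates: C₊=(4.0162,6.9375) cross=63.058; C₋=(5.2769,-7.5223) cross=-63.058
  mode - wants cross < 0 → take C=(5.2769,-7.5223) (cross=-63.058)
ex = (C−B)/|BC| = (0.6592,-0.7520); ey = (0.7520,0.6592)
P = B + 1.28·ex + 2.24·ey = (1.8721,-0.2406)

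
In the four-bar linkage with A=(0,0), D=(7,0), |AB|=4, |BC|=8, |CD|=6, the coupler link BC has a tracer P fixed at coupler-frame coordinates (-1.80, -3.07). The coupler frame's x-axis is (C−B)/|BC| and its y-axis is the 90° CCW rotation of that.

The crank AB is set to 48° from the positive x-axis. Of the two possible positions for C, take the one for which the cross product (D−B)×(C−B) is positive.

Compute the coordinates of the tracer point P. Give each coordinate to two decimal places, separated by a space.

A=(0,0), D=(7.00,0)
B = A + 4.00·(cos48°, sin48°) = (2.6765, 2.9726)
|BD| = 5.2468
circle(B,8.00) ∩ circle(D,6.00): a=5.2917, h=5.9998
  candidates: C₊=(10.4362,4.9186) cross=31.480; C₋=(3.6378,-4.9695) cross=-31.480
  mode + wants cross > 0 → take C=(10.4362,4.9186) (cross=31.480)
ex = (C−B)/|BC| = (0.9700,0.2432); ey = (-0.2432,0.9700)
P = B + -1.80·ex + -3.07·ey = (1.6774,-0.4431)

1.68 -0.44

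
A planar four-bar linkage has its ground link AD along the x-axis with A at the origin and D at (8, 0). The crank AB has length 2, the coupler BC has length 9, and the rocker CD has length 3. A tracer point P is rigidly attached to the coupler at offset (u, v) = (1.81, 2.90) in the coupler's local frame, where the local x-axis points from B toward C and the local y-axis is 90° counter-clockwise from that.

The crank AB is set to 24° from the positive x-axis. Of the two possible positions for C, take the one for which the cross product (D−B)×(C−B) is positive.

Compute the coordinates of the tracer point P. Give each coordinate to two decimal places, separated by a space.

3.57 3.75

A=(0,0), D=(8.00,0)
B = A + 2.00·(cos24°, sin24°) = (1.8271, 0.8135)
|BD| = 6.2263
circle(B,9.00) ∩ circle(D,3.00): a=8.8951, h=1.3702
  candidates: C₊=(10.8249,1.0098) cross=8.531; C₋=(10.4669,-1.7071) cross=-8.531
  mode + wants cross > 0 → take C=(10.8249,1.0098) (cross=8.531)
ex = (C−B)/|BC| = (0.9998,0.0218); ey = (-0.0218,0.9998)
P = B + 1.81·ex + 2.90·ey = (3.5734,3.7523)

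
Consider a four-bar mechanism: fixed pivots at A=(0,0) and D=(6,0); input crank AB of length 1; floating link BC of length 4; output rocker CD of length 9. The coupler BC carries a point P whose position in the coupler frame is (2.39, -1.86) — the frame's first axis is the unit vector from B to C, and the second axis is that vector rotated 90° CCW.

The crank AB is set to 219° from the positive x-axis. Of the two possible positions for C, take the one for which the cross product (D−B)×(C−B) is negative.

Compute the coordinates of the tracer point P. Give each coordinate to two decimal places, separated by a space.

A=(0,0), D=(6.00,0)
B = A + 1.00·(cos219°, sin219°) = (-0.7771, -0.6293)
|BD| = 6.8063
circle(B,4.00) ∩ circle(D,9.00): a=-1.3718, h=3.7574
  candidates: C₊=(-2.4905,2.9851) cross=25.574; C₋=(-1.7957,-4.4975) cross=-25.574
  mode - wants cross < 0 → take C=(-1.7957,-4.4975) (cross=-25.574)
ex = (C−B)/|BC| = (-0.2546,-0.9670); ey = (0.9670,-0.2546)
P = B + 2.39·ex + -1.86·ey = (-3.1844,-2.4669)

-3.18 -2.47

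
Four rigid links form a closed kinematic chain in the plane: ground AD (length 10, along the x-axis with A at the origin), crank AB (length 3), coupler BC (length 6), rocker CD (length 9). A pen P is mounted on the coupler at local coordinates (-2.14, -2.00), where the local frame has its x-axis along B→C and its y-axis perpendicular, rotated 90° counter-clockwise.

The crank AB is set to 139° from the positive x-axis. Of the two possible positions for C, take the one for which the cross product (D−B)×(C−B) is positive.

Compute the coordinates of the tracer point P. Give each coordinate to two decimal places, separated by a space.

-2.93 -0.88

A=(0,0), D=(10.00,0)
B = A + 3.00·(cos139°, sin139°) = (-2.2641, 1.9682)
|BD| = 12.4211
circle(B,6.00) ∩ circle(D,9.00): a=4.3991, h=4.0802
  candidates: C₊=(2.7259,5.2998) cross=50.680; C₋=(1.4329,-2.7575) cross=-50.680
  mode + wants cross > 0 → take C=(2.7259,5.2998) (cross=50.680)
ex = (C−B)/|BC| = (0.8317,0.5553); ey = (-0.5553,0.8317)
P = B + -2.14·ex + -2.00·ey = (-2.9334,-0.8834)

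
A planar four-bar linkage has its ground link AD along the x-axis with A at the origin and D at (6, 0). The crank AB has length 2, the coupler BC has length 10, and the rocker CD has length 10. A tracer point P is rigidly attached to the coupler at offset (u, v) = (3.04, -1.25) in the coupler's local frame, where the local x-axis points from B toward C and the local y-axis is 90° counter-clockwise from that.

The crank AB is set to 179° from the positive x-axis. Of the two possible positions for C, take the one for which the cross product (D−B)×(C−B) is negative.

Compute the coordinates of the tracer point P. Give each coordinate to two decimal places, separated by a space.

-1.94 -3.25

A=(0,0), D=(6.00,0)
B = A + 2.00·(cos179°, sin179°) = (-1.9997, 0.0349)
|BD| = 7.9998
circle(B,10.00) ∩ circle(D,10.00): a=3.9999, h=9.1652
  candidates: C₊=(2.0401,9.1826) cross=73.320; C₋=(1.9602,-9.1477) cross=-73.320
  mode - wants cross < 0 → take C=(1.9602,-9.1477) (cross=-73.320)
ex = (C−B)/|BC| = (0.3960,-0.9183); ey = (0.9183,0.3960)
P = B + 3.04·ex + -1.25·ey = (-1.9437,-3.2516)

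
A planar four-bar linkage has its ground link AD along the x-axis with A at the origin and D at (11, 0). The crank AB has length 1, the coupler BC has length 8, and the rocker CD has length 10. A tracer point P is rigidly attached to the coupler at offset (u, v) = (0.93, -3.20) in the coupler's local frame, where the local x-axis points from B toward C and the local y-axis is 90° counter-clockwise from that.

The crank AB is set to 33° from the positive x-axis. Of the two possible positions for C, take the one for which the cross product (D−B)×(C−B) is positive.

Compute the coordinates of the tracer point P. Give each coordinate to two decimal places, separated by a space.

A=(0,0), D=(11.00,0)
B = A + 1.00·(cos33°, sin33°) = (0.8387, 0.5446)
|BD| = 10.1759
circle(B,8.00) ∩ circle(D,10.00): a=3.3191, h=7.2790
  candidates: C₊=(4.5426,7.6356) cross=74.070; C₋=(3.7634,-6.9016) cross=-74.070
  mode + wants cross > 0 → take C=(4.5426,7.6356) (cross=74.070)
ex = (C−B)/|BC| = (0.4630,0.8864); ey = (-0.8864,0.4630)
P = B + 0.93·ex + -3.20·ey = (4.1056,-0.1126)

4.11 -0.11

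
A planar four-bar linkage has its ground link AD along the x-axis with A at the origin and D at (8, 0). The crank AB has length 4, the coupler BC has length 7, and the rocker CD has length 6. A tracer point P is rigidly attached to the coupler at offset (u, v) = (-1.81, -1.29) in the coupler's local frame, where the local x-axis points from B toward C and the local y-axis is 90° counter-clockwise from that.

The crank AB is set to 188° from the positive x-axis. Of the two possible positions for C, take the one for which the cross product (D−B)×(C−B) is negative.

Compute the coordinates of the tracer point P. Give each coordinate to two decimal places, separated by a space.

A=(0,0), D=(8.00,0)
B = A + 4.00·(cos188°, sin188°) = (-3.9611, -0.5567)
|BD| = 11.9740
circle(B,7.00) ∩ circle(D,6.00): a=6.5299, h=2.5221
  candidates: C₊=(2.4445,2.2663) cross=30.200; C₋=(2.6790,-2.7725) cross=-30.200
  mode - wants cross < 0 → take C=(2.6790,-2.7725) (cross=-30.200)
ex = (C−B)/|BC| = (0.9486,-0.3165); ey = (0.3165,0.9486)
P = B + -1.81·ex + -1.29·ey = (-6.0863,-1.2074)

-6.09 -1.21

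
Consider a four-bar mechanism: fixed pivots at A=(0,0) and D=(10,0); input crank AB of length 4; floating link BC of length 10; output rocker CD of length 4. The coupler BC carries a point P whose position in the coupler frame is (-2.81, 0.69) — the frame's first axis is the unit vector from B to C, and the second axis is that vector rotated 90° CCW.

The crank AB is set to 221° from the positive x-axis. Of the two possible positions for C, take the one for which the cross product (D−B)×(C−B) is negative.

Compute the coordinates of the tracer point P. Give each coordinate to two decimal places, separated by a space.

A=(0,0), D=(10.00,0)
B = A + 4.00·(cos221°, sin221°) = (-3.0188, -2.6242)
|BD| = 13.2807
circle(B,10.00) ∩ circle(D,4.00): a=9.8028, h=1.9760
  candidates: C₊=(6.2003,1.2498) cross=26.242; C₋=(6.9812,-2.6242) cross=-26.242
  mode - wants cross < 0 → take C=(6.9812,-2.6242) (cross=-26.242)
ex = (C−B)/|BC| = (1.0000,-0.0000); ey = (0.0000,1.0000)
P = B + -2.81·ex + 0.69·ey = (-5.8288,-1.9342)

-5.83 -1.93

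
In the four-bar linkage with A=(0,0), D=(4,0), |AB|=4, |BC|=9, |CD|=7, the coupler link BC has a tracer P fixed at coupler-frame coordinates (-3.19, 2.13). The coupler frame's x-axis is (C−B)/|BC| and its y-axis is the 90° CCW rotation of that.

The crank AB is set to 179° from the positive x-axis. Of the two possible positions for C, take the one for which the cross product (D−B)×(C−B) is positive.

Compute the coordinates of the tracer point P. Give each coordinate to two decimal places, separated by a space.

A=(0,0), D=(4.00,0)
B = A + 4.00·(cos179°, sin179°) = (-3.9994, 0.0698)
|BD| = 7.9997
circle(B,9.00) ∩ circle(D,7.00): a=5.9999, h=6.7083
  candidates: C₊=(2.0588,6.7255) cross=53.664; C₋=(1.9418,-6.6906) cross=-53.664
  mode + wants cross > 0 → take C=(2.0588,6.7255) (cross=53.664)
ex = (C−B)/|BC| = (0.6731,0.7395); ey = (-0.7395,0.6731)
P = B + -3.19·ex + 2.13·ey = (-7.7219,-0.8555)

-7.72 -0.86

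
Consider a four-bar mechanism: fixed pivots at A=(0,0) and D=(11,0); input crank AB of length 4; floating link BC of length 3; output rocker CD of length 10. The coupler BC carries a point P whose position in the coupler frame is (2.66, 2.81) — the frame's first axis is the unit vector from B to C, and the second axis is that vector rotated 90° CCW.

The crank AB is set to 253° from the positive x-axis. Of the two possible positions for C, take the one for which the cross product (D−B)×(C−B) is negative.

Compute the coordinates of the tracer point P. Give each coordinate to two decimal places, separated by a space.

1.63 -1.16

A=(0,0), D=(11.00,0)
B = A + 4.00·(cos253°, sin253°) = (-1.1695, -3.8252)
|BD| = 12.7565
circle(B,3.00) ∩ circle(D,10.00): a=2.8115, h=1.0468
  candidates: C₊=(1.1987,-1.9836) cross=13.353; C₋=(1.8265,-3.9808) cross=-13.353
  mode - wants cross < 0 → take C=(1.8265,-3.9808) (cross=-13.353)
ex = (C−B)/|BC| = (0.9987,-0.0518); ey = (0.0518,0.9987)
P = B + 2.66·ex + 2.81·ey = (1.6326,-1.1569)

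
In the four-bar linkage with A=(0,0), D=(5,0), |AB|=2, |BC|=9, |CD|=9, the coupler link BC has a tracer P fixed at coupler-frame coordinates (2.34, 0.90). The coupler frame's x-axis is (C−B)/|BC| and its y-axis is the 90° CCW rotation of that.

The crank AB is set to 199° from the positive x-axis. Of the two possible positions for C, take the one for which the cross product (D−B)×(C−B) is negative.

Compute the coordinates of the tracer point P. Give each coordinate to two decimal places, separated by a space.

A=(0,0), D=(5.00,0)
B = A + 2.00·(cos199°, sin199°) = (-1.8910, -0.6511)
|BD| = 6.9217
circle(B,9.00) ∩ circle(D,9.00): a=3.4609, h=8.3080
  candidates: C₊=(0.7729,7.9456) cross=57.506; C₋=(2.3360,-8.5967) cross=-57.506
  mode - wants cross < 0 → take C=(2.3360,-8.5967) (cross=-57.506)
ex = (C−B)/|BC| = (0.4697,-0.8828); ey = (0.8828,0.4697)
P = B + 2.34·ex + 0.90·ey = (0.0026,-2.2943)

0.00 -2.29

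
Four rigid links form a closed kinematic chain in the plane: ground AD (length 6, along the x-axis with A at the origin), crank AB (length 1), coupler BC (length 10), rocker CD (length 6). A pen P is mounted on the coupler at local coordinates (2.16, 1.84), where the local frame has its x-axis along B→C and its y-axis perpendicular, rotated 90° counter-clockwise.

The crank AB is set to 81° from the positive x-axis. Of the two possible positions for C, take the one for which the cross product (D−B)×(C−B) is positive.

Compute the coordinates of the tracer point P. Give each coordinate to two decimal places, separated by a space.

1.40 3.54

A=(0,0), D=(6.00,0)
B = A + 1.00·(cos81°, sin81°) = (0.1564, 0.9877)
|BD| = 5.9264
circle(B,10.00) ∩ circle(D,6.00): a=8.3627, h=5.4831
  candidates: C₊=(9.3160,5.0004) cross=32.495; C₋=(7.4884,-5.8125) cross=-32.495
  mode + wants cross > 0 → take C=(9.3160,5.0004) (cross=32.495)
ex = (C−B)/|BC| = (0.9160,0.4013); ey = (-0.4013,0.9160)
P = B + 2.16·ex + 1.84·ey = (1.3966,3.5398)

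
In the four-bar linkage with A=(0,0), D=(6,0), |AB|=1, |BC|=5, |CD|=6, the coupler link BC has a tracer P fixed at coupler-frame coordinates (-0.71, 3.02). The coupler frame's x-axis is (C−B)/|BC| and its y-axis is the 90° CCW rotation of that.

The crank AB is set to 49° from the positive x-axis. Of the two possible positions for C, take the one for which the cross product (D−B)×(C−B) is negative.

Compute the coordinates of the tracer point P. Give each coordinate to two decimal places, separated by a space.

A=(0,0), D=(6.00,0)
B = A + 1.00·(cos49°, sin49°) = (0.6561, 0.7547)
|BD| = 5.3970
circle(B,5.00) ∩ circle(D,6.00): a=1.6794, h=4.7095
  candidates: C₊=(2.9775,5.1831) cross=25.417; C₋=(1.6604,-4.1434) cross=-25.417
  mode - wants cross < 0 → take C=(1.6604,-4.1434) (cross=-25.417)
ex = (C−B)/|BC| = (0.2009,-0.9796); ey = (0.9796,0.2009)
P = B + -0.71·ex + 3.02·ey = (3.4719,2.0568)

3.47 2.06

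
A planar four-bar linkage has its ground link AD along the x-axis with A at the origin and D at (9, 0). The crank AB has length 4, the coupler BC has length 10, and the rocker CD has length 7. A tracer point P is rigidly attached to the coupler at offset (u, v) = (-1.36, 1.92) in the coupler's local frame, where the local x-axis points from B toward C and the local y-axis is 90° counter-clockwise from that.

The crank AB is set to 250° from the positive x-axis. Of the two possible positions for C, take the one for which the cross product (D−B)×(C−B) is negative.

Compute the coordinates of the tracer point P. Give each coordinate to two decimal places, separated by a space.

A=(0,0), D=(9.00,0)
B = A + 4.00·(cos250°, sin250°) = (-1.3681, -3.7588)
|BD| = 11.0284
circle(B,10.00) ∩ circle(D,7.00): a=7.8264, h=6.2247
  candidates: C₊=(3.8682,4.7607) cross=68.649; C₋=(8.1113,-6.9434) cross=-68.649
  mode - wants cross < 0 → take C=(8.1113,-6.9434) (cross=-68.649)
ex = (C−B)/|BC| = (0.9479,-0.3185); ey = (0.3185,0.9479)
P = B + -1.36·ex + 1.92·ey = (-2.0458,-1.5056)

-2.05 -1.51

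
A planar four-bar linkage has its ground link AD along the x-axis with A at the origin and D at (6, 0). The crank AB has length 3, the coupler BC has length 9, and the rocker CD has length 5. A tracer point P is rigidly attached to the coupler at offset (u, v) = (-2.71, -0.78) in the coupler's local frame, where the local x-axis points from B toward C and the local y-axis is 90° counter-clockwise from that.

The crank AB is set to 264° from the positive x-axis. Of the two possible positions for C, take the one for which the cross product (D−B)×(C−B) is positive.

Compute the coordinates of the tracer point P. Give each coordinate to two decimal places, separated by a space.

A=(0,0), D=(6.00,0)
B = A + 3.00·(cos264°, sin264°) = (-0.3136, -2.9836)
|BD| = 6.9831
circle(B,9.00) ∩ circle(D,5.00): a=7.5012, h=4.9731
  candidates: C₊=(4.3437,4.7177) cross=34.727; C₋=(8.5933,-4.2749) cross=-34.727
  mode + wants cross > 0 → take C=(4.3437,4.7177) (cross=34.727)
ex = (C−B)/|BC| = (0.5175,0.8557); ey = (-0.8557,0.5175)
P = B + -2.71·ex + -0.78·ey = (-1.0485,-5.7061)

-1.05 -5.71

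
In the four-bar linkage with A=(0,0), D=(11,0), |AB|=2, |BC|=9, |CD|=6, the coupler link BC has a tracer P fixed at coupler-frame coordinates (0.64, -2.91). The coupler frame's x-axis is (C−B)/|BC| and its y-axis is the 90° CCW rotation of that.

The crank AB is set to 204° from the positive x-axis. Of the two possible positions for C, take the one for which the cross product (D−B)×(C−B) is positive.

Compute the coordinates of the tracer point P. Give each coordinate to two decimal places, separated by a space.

0.12 -3.07

A=(0,0), D=(11.00,0)
B = A + 2.00·(cos204°, sin204°) = (-1.8271, -0.8135)
|BD| = 12.8529
circle(B,9.00) ∩ circle(D,6.00): a=8.1770, h=3.7598
  candidates: C₊=(6.0956,3.4564) cross=48.325; C₋=(6.5715,-4.0483) cross=-48.325
  mode + wants cross > 0 → take C=(6.0956,3.4564) (cross=48.325)
ex = (C−B)/|BC| = (0.8803,0.4744); ey = (-0.4744,0.8803)
P = B + 0.64·ex + -2.91·ey = (0.1169,-3.0715)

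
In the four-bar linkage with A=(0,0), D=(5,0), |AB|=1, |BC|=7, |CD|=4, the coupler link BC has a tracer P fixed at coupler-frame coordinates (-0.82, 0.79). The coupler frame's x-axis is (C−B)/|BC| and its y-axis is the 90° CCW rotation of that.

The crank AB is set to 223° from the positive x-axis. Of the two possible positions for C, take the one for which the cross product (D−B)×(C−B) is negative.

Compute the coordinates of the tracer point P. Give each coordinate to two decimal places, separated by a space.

A=(0,0), D=(5.00,0)
B = A + 1.00·(cos223°, sin223°) = (-0.7314, -0.6820)
|BD| = 5.7718
circle(B,7.00) ∩ circle(D,4.00): a=5.7446, h=3.9999
  candidates: C₊=(4.5004,3.9687) cross=23.087; C₋=(5.4457,-3.9751) cross=-23.087
  mode - wants cross < 0 → take C=(5.4457,-3.9751) (cross=-23.087)
ex = (C−B)/|BC| = (0.8824,-0.4704); ey = (0.4704,0.8824)
P = B + -0.82·ex + 0.79·ey = (-1.0833,0.4009)

-1.08 0.40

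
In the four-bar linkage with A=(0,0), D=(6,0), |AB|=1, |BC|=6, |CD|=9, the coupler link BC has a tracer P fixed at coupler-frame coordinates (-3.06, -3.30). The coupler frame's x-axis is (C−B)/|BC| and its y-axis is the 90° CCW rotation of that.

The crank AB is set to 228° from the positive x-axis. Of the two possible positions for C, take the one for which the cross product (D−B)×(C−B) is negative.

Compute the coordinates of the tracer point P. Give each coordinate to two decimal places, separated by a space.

-4.29 1.93

A=(0,0), D=(6.00,0)
B = A + 1.00·(cos228°, sin228°) = (-0.6691, -0.7431)
|BD| = 6.7104
circle(B,6.00) ∩ circle(D,9.00): a=0.0022, h=6.0000
  candidates: C₊=(-1.3314,5.2202) cross=40.262; C₋=(-0.0025,-6.7060) cross=-40.262
  mode - wants cross < 0 → take C=(-0.0025,-6.7060) (cross=-40.262)
ex = (C−B)/|BC| = (0.1111,-0.9938); ey = (0.9938,0.1111)
P = B + -3.06·ex + -3.30·ey = (-4.2887,1.9312)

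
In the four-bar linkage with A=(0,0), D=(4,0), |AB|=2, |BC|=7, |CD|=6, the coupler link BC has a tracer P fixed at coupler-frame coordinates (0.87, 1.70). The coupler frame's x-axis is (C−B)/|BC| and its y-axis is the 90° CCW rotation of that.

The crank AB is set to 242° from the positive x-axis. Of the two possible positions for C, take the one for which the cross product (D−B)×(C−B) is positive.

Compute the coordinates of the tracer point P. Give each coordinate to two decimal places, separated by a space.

A=(0,0), D=(4.00,0)
B = A + 2.00·(cos242°, sin242°) = (-0.9389, -1.7659)
|BD| = 5.2451
circle(B,7.00) ∩ circle(D,6.00): a=3.8618, h=5.8384
  candidates: C₊=(0.7318,5.0318) cross=30.623; C₋=(4.6630,-5.9633) cross=-30.623
  mode + wants cross > 0 → take C=(0.7318,5.0318) (cross=30.623)
ex = (C−B)/|BC| = (0.2387,0.9711); ey = (-0.9711,0.2387)
P = B + 0.87·ex + 1.70·ey = (-2.3822,-0.5153)

-2.38 -0.52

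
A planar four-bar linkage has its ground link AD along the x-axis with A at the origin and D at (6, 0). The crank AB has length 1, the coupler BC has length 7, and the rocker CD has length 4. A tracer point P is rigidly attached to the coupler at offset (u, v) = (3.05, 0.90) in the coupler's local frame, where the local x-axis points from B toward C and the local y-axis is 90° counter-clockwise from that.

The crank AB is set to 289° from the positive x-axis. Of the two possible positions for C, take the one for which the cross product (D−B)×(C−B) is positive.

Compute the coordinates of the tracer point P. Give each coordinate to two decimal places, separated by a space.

A=(0,0), D=(6.00,0)
B = A + 1.00·(cos289°, sin289°) = (0.3256, -0.9455)
|BD| = 5.7527
circle(B,7.00) ∩ circle(D,4.00): a=5.7446, h=4.0000
  candidates: C₊=(5.3346,3.9443) cross=23.011; C₋=(6.6495,-3.9469) cross=-23.011
  mode + wants cross > 0 → take C=(5.3346,3.9443) (cross=23.011)
ex = (C−B)/|BC| = (0.7156,0.6985); ey = (-0.6985,0.7156)
P = B + 3.05·ex + 0.90·ey = (1.8794,1.8290)

1.88 1.83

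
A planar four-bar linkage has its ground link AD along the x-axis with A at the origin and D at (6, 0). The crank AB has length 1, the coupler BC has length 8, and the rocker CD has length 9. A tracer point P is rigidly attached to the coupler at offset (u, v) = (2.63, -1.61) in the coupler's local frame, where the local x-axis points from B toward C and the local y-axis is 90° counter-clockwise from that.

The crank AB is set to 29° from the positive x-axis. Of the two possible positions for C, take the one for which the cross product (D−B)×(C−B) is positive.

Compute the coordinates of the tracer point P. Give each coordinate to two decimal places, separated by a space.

A=(0,0), D=(6.00,0)
B = A + 1.00·(cos29°, sin29°) = (0.8746, 0.4848)
|BD| = 5.1483
circle(B,8.00) ∩ circle(D,9.00): a=0.9231, h=7.9466
  candidates: C₊=(2.5419,8.3091) cross=40.911; C₋=(1.0453,-7.5134) cross=-40.911
  mode + wants cross > 0 → take C=(2.5419,8.3091) (cross=40.911)
ex = (C−B)/|BC| = (0.2084,0.9780); ey = (-0.9780,0.2084)
P = B + 2.63·ex + -1.61·ey = (2.9974,2.7215)

3.00 2.72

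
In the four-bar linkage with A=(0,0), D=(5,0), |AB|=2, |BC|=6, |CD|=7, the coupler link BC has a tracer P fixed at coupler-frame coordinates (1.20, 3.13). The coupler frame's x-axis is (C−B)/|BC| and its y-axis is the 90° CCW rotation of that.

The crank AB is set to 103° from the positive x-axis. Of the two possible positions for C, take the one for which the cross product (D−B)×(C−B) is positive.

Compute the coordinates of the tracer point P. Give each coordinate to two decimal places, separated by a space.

A=(0,0), D=(5.00,0)
B = A + 2.00·(cos103°, sin103°) = (-0.4499, 1.9487)
|BD| = 5.7878
circle(B,6.00) ∩ circle(D,7.00): a=1.7709, h=5.7327
  candidates: C₊=(3.1478,6.7505) cross=33.180; C₋=(-0.7126,-4.0455) cross=-33.180
  mode + wants cross > 0 → take C=(3.1478,6.7505) (cross=33.180)
ex = (C−B)/|BC| = (0.5996,0.8003); ey = (-0.8003,0.5996)
P = B + 1.20·ex + 3.13·ey = (-2.2353,4.7859)

-2.24 4.79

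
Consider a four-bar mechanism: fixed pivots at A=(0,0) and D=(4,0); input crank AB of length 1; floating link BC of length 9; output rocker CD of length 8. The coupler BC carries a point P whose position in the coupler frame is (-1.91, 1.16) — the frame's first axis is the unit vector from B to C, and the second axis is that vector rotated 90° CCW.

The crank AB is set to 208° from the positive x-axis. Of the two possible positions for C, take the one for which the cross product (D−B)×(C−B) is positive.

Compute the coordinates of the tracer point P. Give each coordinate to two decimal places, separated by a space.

A=(0,0), D=(4.00,0)
B = A + 1.00·(cos208°, sin208°) = (-0.8829, -0.4695)
|BD| = 4.9055
circle(B,9.00) ∩ circle(D,8.00): a=4.1855, h=7.9675
  candidates: C₊=(2.5208,7.8621) cross=39.084; C₋=(4.0459,-7.9999) cross=-39.084
  mode + wants cross > 0 → take C=(2.5208,7.8621) (cross=39.084)
ex = (C−B)/|BC| = (0.3782,0.9257); ey = (-0.9257,0.3782)
P = B + -1.91·ex + 1.16·ey = (-2.6791,-1.7989)

-2.68 -1.80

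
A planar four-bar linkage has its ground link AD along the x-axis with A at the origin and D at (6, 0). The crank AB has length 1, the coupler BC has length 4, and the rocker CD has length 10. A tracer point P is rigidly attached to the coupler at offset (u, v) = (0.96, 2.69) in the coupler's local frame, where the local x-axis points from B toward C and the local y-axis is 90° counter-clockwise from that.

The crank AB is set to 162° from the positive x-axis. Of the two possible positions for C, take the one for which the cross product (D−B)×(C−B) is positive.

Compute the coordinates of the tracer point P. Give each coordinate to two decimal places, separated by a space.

-3.67 -0.55

A=(0,0), D=(6.00,0)
B = A + 1.00·(cos162°, sin162°) = (-0.9511, 0.3090)
|BD| = 6.9579
circle(B,4.00) ∩ circle(D,10.00): a=-2.5573, h=3.0757
  candidates: C₊=(-3.3693,3.4953) cross=21.401; C₋=(-3.6425,-2.6501) cross=-21.401
  mode + wants cross > 0 → take C=(-3.3693,3.4953) (cross=21.401)
ex = (C−B)/|BC| = (-0.6046,0.7966); ey = (-0.7966,-0.6046)
P = B + 0.96·ex + 2.69·ey = (-3.6742,-0.5525)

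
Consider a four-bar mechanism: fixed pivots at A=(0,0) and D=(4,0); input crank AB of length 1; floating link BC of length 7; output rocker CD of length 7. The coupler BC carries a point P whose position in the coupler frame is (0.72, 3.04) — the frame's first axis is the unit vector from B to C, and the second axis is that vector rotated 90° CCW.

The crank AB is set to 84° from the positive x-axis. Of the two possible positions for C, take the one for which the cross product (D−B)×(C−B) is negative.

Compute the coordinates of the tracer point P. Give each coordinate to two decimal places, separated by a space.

A=(0,0), D=(4.00,0)
B = A + 1.00·(cos84°, sin84°) = (0.1045, 0.9945)
|BD| = 4.0204
circle(B,7.00) ∩ circle(D,7.00): a=2.0102, h=6.7052
  candidates: C₊=(3.7109,6.9940) cross=26.958; C₋=(0.3936,-5.9995) cross=-26.958
  mode - wants cross < 0 → take C=(0.3936,-5.9995) (cross=-26.958)
ex = (C−B)/|BC| = (0.0413,-0.9991); ey = (0.9991,0.0413)
P = B + 0.72·ex + 3.04·ey = (3.1717,0.4007)

3.17 0.40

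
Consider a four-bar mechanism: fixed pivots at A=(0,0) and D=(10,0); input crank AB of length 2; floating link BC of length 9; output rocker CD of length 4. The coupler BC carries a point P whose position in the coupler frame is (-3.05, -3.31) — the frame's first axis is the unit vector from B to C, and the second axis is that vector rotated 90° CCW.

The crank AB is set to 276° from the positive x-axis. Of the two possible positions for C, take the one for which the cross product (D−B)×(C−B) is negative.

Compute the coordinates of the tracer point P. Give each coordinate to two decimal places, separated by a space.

A=(0,0), D=(10.00,0)
B = A + 2.00·(cos276°, sin276°) = (0.2091, -1.9890)
|BD| = 9.9909
circle(B,9.00) ∩ circle(D,4.00): a=8.2484, h=3.6005
  candidates: C₊=(7.5756,3.1815) cross=35.972; C₋=(9.0092,-3.8753) cross=-35.972
  mode - wants cross < 0 → take C=(9.0092,-3.8753) (cross=-35.972)
ex = (C−B)/|BC| = (0.9778,-0.2096); ey = (0.2096,0.9778)
P = B + -3.05·ex + -3.31·ey = (-3.4669,-4.5863)

-3.47 -4.59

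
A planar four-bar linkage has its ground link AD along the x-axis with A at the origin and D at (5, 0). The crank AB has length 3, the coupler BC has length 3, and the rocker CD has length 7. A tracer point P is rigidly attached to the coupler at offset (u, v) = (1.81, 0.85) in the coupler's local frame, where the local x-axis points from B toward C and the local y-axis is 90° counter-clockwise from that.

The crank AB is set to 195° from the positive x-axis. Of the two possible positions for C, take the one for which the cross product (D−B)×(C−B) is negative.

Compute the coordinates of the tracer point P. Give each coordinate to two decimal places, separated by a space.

-1.17 -1.79

A=(0,0), D=(5.00,0)
B = A + 3.00·(cos195°, sin195°) = (-2.8978, -0.7765)
|BD| = 7.9359
circle(B,3.00) ∩ circle(D,7.00): a=1.4477, h=2.6276
  candidates: C₊=(-1.7141,1.9802) cross=20.852; C₋=(-1.1999,-3.2498) cross=-20.852
  mode - wants cross < 0 → take C=(-1.1999,-3.2498) (cross=-20.852)
ex = (C−B)/|BC| = (0.5660,-0.8244); ey = (0.8244,0.5660)
P = B + 1.81·ex + 0.85·ey = (-1.1726,-1.7876)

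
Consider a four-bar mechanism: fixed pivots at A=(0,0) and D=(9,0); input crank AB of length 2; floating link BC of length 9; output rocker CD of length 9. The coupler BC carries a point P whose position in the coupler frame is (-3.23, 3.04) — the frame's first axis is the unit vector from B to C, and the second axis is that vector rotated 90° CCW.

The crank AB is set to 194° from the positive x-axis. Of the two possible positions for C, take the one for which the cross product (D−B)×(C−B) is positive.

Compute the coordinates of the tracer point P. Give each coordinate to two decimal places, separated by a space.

-6.28 -1.39

A=(0,0), D=(9.00,0)
B = A + 2.00·(cos194°, sin194°) = (-1.9406, -0.4838)
|BD| = 10.9513
circle(B,9.00) ∩ circle(D,9.00): a=5.4756, h=7.1426
  candidates: C₊=(3.2141,6.8937) cross=78.221; C₋=(3.8453,-7.3776) cross=-78.221
  mode + wants cross > 0 → take C=(3.2141,6.8937) (cross=78.221)
ex = (C−B)/|BC| = (0.5727,0.8197); ey = (-0.8197,0.5727)
P = B + -3.23·ex + 3.04·ey = (-6.2826,-1.3904)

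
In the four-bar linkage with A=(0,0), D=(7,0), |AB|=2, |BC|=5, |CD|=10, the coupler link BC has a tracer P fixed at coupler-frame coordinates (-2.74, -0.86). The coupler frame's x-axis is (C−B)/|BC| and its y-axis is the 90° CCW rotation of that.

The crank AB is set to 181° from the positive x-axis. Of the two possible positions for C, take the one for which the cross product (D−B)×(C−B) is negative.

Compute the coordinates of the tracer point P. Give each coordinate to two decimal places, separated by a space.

-3.05 2.64

A=(0,0), D=(7.00,0)
B = A + 2.00·(cos181°, sin181°) = (-1.9997, -0.0349)
|BD| = 8.9998
circle(B,5.00) ∩ circle(D,10.00): a=0.3331, h=4.9889
  candidates: C₊=(-1.6859,4.9552) cross=44.899; C₋=(-1.6472,-5.0225) cross=-44.899
  mode - wants cross < 0 → take C=(-1.6472,-5.0225) (cross=-44.899)
ex = (C−B)/|BC| = (0.0705,-0.9975); ey = (0.9975,0.0705)
P = B + -2.74·ex + -0.86·ey = (-3.0507,2.6377)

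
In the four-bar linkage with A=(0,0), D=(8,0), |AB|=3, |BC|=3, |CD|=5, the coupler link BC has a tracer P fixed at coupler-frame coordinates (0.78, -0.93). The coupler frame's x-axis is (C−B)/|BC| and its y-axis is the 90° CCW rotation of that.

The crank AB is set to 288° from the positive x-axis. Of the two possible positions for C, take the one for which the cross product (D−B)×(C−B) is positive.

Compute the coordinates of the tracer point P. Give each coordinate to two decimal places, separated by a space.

2.14 -2.96

A=(0,0), D=(8.00,0)
B = A + 3.00·(cos288°, sin288°) = (0.9271, -2.8532)
|BD| = 7.6267
circle(B,3.00) ∩ circle(D,5.00): a=2.7644, h=1.1653
  candidates: C₊=(3.0548,-0.7383) cross=8.887; C₋=(3.9267,-2.8997) cross=-8.887
  mode + wants cross > 0 → take C=(3.0548,-0.7383) (cross=8.887)
ex = (C−B)/|BC| = (0.7093,0.7050); ey = (-0.7050,0.7093)
P = B + 0.78·ex + -0.93·ey = (2.1359,-2.9629)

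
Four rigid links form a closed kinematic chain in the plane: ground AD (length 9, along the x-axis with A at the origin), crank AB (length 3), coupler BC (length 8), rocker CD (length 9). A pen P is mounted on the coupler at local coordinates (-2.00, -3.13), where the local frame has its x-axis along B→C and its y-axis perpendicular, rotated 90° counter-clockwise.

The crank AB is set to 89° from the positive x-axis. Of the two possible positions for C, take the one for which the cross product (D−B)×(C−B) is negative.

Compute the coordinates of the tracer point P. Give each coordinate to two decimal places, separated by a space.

A=(0,0), D=(9.00,0)
B = A + 3.00·(cos89°, sin89°) = (0.0524, 2.9995)
|BD| = 9.4370
circle(B,8.00) ∩ circle(D,9.00): a=3.8178, h=7.0302
  candidates: C₊=(5.9067,8.4517) cross=66.345; C₋=(1.4376,-4.8796) cross=-66.345
  mode - wants cross < 0 → take C=(1.4376,-4.8796) (cross=-66.345)
ex = (C−B)/|BC| = (0.1732,-0.9849); ey = (0.9849,0.1732)
P = B + -2.00·ex + -3.13·ey = (-3.3767,4.4273)

-3.38 4.43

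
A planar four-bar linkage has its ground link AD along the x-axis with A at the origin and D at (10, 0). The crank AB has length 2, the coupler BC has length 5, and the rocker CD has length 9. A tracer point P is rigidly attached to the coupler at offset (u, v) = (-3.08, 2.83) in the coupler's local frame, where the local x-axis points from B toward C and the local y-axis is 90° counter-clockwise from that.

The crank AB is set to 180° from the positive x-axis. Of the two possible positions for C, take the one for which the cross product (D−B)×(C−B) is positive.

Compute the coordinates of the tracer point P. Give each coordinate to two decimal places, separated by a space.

-6.18 -0.02

A=(0,0), D=(10.00,0)
B = A + 2.00·(cos180°, sin180°) = (-2.0000, 0.0000)
|BD| = 12.0000
circle(B,5.00) ∩ circle(D,9.00): a=3.6667, h=3.3993
  candidates: C₊=(1.6667,3.3993) cross=40.792; C₋=(1.6667,-3.3993) cross=-40.792
  mode + wants cross > 0 → take C=(1.6667,3.3993) (cross=40.792)
ex = (C−B)/|BC| = (0.7333,0.6799); ey = (-0.6799,0.7333)
P = B + -3.08·ex + 2.83·ey = (-6.1827,-0.0187)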